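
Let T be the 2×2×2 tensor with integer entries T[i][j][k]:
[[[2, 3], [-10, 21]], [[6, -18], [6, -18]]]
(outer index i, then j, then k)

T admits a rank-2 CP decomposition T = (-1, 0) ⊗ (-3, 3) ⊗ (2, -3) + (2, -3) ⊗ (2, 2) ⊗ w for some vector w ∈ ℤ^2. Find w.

w = (-1, 3)

Subtract the known terms from T to get the rank-1 residual R = (2, -3) ⊗ (2, 2) ⊗ w, so R[i,j,k] = a[i]·b[j]·w[k]. Pick indices with nonzero a[0]·b[0] = (2)·(2) = 4. Only the fibre through (0,0,·) is needed: R[0,0,:] = T[0,0,:] − Σₗ aₗ[0]bₗ[0]cₗ = [2, 3] − (-1)·(-3)·(2, -3) = [-4, 12]. Then w[k] = R[0,0,k] / 4 for each k, giving w = [-4, 12] / 4 = (-1, 3).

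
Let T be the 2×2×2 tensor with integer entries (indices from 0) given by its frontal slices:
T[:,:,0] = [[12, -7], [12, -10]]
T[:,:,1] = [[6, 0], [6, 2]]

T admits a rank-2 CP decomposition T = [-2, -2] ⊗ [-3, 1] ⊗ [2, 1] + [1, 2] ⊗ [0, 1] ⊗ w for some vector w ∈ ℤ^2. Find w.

w = [-3, 2]

Subtract the known terms from T to get the rank-1 residual R = [1, 2] ⊗ [0, 1] ⊗ w, so R[i,j,k] = a[i]·b[j]·w[k]. Pick indices with nonzero a[0]·b[1] = (1)·(1) = 1. Only the fibre through (0,1,·) is needed: R[0,1,:] = T[0,1,:] − Σₗ aₗ[0]bₗ[1]cₗ = [-7, 0] − (-2)·(1)·[2, 1] = [-3, 2]. Then w[k] = R[0,1,k] / 1 for each k, giving w = [-3, 2] / 1 = [-3, 2].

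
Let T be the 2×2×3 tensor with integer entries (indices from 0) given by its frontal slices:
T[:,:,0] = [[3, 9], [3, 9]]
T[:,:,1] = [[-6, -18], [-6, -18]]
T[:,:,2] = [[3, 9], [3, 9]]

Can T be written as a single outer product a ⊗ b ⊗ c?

If T = a ⊗ b ⊗ c then every fibre of T is a multiple of the corresponding factor, so read the factors off the fibres through the nonzero entry T[0,0,0] = 3.
The mode-1 fibre T[:,0,0] = [3, 3] gives a = (1, 1) (primitive direction); the mode-2 fibre T[0,:,0] = [3, 9] gives b = (1, 3); then c[k] = T[0,0,k] / (a[0]·b[0]) = [3, -6, 3] / 1 = (3, -6, 3).
Expanding (1, 1) ⊗ (1, 3) ⊗ (3, -6, 3) reproduces all 12 entries of T, so T = (1, 1) ⊗ (1, 3) ⊗ (3, -6, 3) and rank(T) ≤ 1.
Equivalently every frontal slice T[:,:,k] is c[k] times the rank-1 matrix (1, 1) ⊗ (1, 3). So T has rank 1 (it is nonzero).

Yes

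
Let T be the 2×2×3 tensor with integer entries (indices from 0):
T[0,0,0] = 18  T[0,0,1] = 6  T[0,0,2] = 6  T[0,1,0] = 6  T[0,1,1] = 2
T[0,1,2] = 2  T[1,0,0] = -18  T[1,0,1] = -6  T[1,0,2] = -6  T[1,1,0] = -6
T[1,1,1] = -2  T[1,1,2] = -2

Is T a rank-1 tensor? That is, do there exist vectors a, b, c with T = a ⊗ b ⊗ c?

If T = a ⊗ b ⊗ c then every fibre of T is a multiple of the corresponding factor, so read the factors off the fibres through the nonzero entry T[0,0,0] = 18.
The mode-1 fibre T[:,0,0] = [18, -18] gives a = [1, -1] (primitive direction); the mode-2 fibre T[0,:,0] = [18, 6] gives b = [3, 1]; then c[k] = T[0,0,k] / (a[0]·b[0]) = [18, 6, 6] / 3 = [6, 2, 2].
Expanding [1, -1] ⊗ [3, 1] ⊗ [6, 2, 2] reproduces all 12 entries of T, so T = [1, -1] ⊗ [3, 1] ⊗ [6, 2, 2] and rank(T) ≤ 1.
Equivalently every frontal slice T[:,:,k] is c[k] times the rank-1 matrix [1, -1] ⊗ [3, 1]. So T has rank 1 (it is nonzero).

Yes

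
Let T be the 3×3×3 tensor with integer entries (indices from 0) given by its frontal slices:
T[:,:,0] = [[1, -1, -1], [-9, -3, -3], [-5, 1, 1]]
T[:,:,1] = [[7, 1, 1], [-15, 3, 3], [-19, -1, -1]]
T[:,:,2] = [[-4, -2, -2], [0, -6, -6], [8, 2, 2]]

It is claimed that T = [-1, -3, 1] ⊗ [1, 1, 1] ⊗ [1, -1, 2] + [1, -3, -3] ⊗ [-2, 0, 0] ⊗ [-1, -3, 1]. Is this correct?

Yes

Reconstruct entrywise from the claimed factors. For example, T[1,2,1] = 3 and Σₗ aₗ[1]bₗ[2]cₗ[1] = (-3)·(1)·(-1) + (-3)·(0)·(-3) = 3; checking all 27 entries, every one matches. The claim holds.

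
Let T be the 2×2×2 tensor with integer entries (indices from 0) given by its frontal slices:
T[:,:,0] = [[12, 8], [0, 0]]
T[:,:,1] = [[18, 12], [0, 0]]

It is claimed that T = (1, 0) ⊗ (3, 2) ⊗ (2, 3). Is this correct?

Reconstruct entry (0,0,0) from the claimed factors: Σₗ aₗ[0]bₗ[0]cₗ[0] = (1)·(3)·(2) = 6, but T[0,0,0] = 12. The claim is false.

No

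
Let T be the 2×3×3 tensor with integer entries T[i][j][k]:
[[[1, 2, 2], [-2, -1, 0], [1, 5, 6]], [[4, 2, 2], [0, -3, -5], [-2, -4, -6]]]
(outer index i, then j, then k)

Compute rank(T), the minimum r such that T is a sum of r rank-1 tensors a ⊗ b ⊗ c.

Lower bound: the mode-3 unfolding of T (rows indexed by k, columns by (i,j) = (0,0), (0,1), (0,2), (1,0), (1,1), (1,2)) is [[1, -2, 1, 4, 0, -2], [2, -1, 5, 2, -3, -4], [2, 0, 6, 2, -5, -6]].
There the 3×3 minor on rows k ∈ {0, 1, 2}, columns (i,j) ∈ {(0,0), (0,1), (1,0)} is det [[1, -2, 4], [2, -1, 2], [2, 0, 2]] = 6 ≠ 0, so this unfolding has rank ≥ 3; CP rank is at least every unfolding rank, so rank(T) ≥ 3. (Flattening ranks never certify an upper bound on CP rank; for that we must actually write T with 3 rank-1 terms.)
Upper bound: T is a sum of 3 rank-1 terms, T = [0, 1] ⊗ [2, -1, -2] ⊗ [2, 1, 1] + [1, -2] ⊗ [0, 1, 1] ⊗ [-1, 1, 2] + [1, 0] ⊗ [1, -1, 2] ⊗ [1, 2, 2] (written with every a and b primitive with positive leading entry and the scale carried by c; CP decompositions are not unique, and this one is verified by expanding entrywise), so rank(T) ≤ 3.
These bounds meet, so rank(T) = 3.

3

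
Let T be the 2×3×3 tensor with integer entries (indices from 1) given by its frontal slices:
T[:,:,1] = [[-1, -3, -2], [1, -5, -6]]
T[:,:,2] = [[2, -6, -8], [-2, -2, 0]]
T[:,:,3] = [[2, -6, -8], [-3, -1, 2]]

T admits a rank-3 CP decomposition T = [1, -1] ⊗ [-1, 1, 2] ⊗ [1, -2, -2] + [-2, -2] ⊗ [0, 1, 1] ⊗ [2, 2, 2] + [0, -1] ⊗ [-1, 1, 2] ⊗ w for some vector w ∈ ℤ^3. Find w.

w = [0, 0, -1]

Subtract the known terms from T to get the rank-1 residual R = [0, -1] ⊗ [-1, 1, 2] ⊗ w, so R[i,j,k] = a[i]·b[j]·w[k]. Pick indices with nonzero a[2]·b[1] = (-1)·(-1) = 1. Only the fibre through (2,1,·) is needed: R[2,1,:] = T[2,1,:] − Σₗ aₗ[2]bₗ[1]cₗ = [1, -2, -3] − (-1)·(-1)·[1, -2, -2] − (-2)·(0)·[2, 2, 2] = [0, 0, -1]. Then w[k] = R[2,1,k] / 1 for each k, giving w = [0, 0, -1] / 1 = [0, 0, -1].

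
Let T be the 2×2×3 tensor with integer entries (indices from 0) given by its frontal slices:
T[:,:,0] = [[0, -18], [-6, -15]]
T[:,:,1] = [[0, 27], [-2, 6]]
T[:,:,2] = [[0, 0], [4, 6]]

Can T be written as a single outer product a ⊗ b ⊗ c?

The mode-2 unfolding of T (rows indexed by j, columns by (i,k) = (0,0), (0,1), (0,2), (1,0), (1,1), (1,2)) is [[0, 0, 0, -6, -2, 4], [-18, 27, 0, -15, 6, 6]].
There the 2×2 minor on rows j ∈ {0, 1}, columns (i,k) ∈ {(0,0), (1,0)} is det [[0, -6], [-18, -15]] = -108 ≠ 0, so this unfolding has rank ≥ 2; CP rank is at least every unfolding rank, so rank(T) ≥ 2.
In particular rank(T) ≥ 2 > 1, so T is not rank-1.

No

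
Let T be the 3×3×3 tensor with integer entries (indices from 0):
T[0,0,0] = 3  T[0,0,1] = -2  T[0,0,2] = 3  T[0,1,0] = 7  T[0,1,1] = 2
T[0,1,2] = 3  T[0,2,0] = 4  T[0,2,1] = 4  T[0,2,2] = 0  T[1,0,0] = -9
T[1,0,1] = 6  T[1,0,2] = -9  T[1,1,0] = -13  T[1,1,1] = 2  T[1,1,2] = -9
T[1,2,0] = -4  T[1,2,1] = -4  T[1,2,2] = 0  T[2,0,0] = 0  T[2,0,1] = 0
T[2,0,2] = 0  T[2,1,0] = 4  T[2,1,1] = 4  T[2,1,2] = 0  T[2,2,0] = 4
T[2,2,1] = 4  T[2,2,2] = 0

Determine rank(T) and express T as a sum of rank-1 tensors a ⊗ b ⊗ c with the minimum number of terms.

Lower bound: the mode-2 unfolding of T (rows indexed by j, columns by (i,k) = (0,0), (0,1), (0,2), (1,0), (1,1), (1,2), (2,0), (2,1), (2,2)) is [[3, -2, 3, -9, 6, -9, 0, 0, 0], [7, 2, 3, -13, 2, -9, 4, 4, 0], [4, 4, 0, -4, -4, 0, 4, 4, 0]].
There the 2×2 minor on rows j ∈ {0, 1}, columns (i,k) ∈ {(0,0), (0,1)} is det [[3, -2], [7, 2]] = 20 ≠ 0, so this unfolding has rank ≥ 2; CP rank is at least every unfolding rank, so rank(T) ≥ 2. (Flattening ranks never certify an upper bound on CP rank; for that we must actually write T with 2 rank-1 terms.)
Upper bound — finding two terms. Write S_k = T[:,:,k] for the frontal slices: S₀ = [[3, 7, 4], [-9, -13, -4], [0, 4, 4]], S₁ = [[-2, 2, 4], [6, 2, -4], [0, 4, 4]], S₂ = [[3, 3, 0], [-9, -9, 0], [0, 0, 0]].
If T = a₁ ⊗ b₁ ⊗ c₁ + a₂ ⊗ b₂ ⊗ c₂ then each S_k = c₁[k]·a₁b₁ᵀ + c₂[k]·a₂b₂ᵀ. S₀ and S₁ are linearly independent, so a₁b₁ᵀ and a₂b₂ᵀ must span the same plane of matrices: they are the rank-1 matrices of the form x·S₀ + y·S₁.
The 2×2 minor of x·S₀ + y·S₁ on rows {0,1}, columns {0,1} is 24·x² + 8·xy − 16·y² = 8·(3·x − 2·y)(x + y), vanishing at (x:y) = (2:3) and (1:-1).
M₁ = 2·S₀ + 3·S₁ = [[0, 20, 20], [0, -20, -20], [0, 20, 20]] = 20·(1, -1, 1)(0, 1, 1)ᵀ and M₂ = S₀ − S₁ = [[5, 5, 0], [-15, -15, 0], [0, 0, 0]] = 5·(1, -3, 0)(1, 1, 0)ᵀ, so take a₁ = (1, -1, 1), b₁ = (0, 1, 1), a₂ = (1, -3, 0), b₂ = (1, 1, 0).
Each slice is an integer combination of E₁ = a₁b₁ᵀ and E₂ = a₂b₂ᵀ: S₀ = 4·E₁ + 3·E₂, S₁ = 4·E₁ − 2·E₂, S₂ = 3·E₂; reading off coefficients, c₁ = (4, 4, 0) and c₂ = (3, -2, 3).
Hence T = (1, -1, 1) ⊗ (0, 1, 1) ⊗ (4, 4, 0) + (1, -3, 0) ⊗ (1, 1, 0) ⊗ (3, -2, 3), so rank(T) ≤ 2.
These bounds meet, so rank(T) = 2.

rank(T) = 2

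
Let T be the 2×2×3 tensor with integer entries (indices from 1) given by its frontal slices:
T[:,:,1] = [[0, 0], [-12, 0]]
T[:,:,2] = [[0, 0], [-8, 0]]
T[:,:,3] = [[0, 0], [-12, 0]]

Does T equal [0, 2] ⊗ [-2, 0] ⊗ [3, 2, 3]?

Reconstruct entrywise from the claimed factors. For example, T[2,1,1] = -12 and Σₗ aₗ[2]bₗ[1]cₗ[1] = (2)·(-2)·(3) = -12; checking all 12 entries, every one matches. The claim holds.

Yes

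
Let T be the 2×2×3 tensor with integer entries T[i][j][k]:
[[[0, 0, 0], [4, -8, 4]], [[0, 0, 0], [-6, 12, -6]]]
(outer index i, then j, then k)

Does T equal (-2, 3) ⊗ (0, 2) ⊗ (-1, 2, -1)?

Reconstruct entrywise from the claimed factors. For example, T[1,1,0] = -6 and Σₗ aₗ[1]bₗ[1]cₗ[0] = (3)·(2)·(-1) = -6; checking all 12 entries, every one matches. The claim holds.

Yes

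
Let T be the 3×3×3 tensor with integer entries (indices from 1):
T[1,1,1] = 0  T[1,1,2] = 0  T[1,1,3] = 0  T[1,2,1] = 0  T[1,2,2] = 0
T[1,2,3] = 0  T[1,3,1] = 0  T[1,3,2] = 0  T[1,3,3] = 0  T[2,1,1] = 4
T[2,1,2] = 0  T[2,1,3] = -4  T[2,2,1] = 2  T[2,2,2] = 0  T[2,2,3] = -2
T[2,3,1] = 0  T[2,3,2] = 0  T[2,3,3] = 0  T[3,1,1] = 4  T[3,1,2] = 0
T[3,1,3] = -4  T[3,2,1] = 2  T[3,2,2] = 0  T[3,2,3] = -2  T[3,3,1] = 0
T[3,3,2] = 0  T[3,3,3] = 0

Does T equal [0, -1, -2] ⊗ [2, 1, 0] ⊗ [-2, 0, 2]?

No

Reconstruct entry (3,1,1) from the claimed factors: Σₗ aₗ[3]bₗ[1]cₗ[1] = (-2)·(2)·(-2) = 8, but T[3,1,1] = 4. The claim is false.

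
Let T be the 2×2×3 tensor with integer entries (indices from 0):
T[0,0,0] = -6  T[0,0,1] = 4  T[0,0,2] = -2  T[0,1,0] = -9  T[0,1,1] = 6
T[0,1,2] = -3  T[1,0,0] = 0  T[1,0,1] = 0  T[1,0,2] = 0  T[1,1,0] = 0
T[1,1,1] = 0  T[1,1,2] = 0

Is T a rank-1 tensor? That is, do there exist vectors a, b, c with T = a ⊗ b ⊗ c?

Yes

If T = a ⊗ b ⊗ c then every fibre of T is a multiple of the corresponding factor, so read the factors off the fibres through the nonzero entry T[0,0,0] = -6.
The mode-1 fibre T[:,0,0] = [-6, 0] gives a = (1, 0) (primitive direction); the mode-2 fibre T[0,:,0] = [-6, -9] gives b = (2, 3); then c[k] = T[0,0,k] / (a[0]·b[0]) = [-6, 4, -2] / 2 = (-3, 2, -1).
Expanding (1, 0) ⊗ (2, 3) ⊗ (-3, 2, -1) reproduces all 12 entries of T, so T = (1, 0) ⊗ (2, 3) ⊗ (-3, 2, -1) and rank(T) ≤ 1.
Equivalently every frontal slice T[:,:,k] is c[k] times the rank-1 matrix (1, 0) ⊗ (2, 3). So T has rank 1 (it is nonzero).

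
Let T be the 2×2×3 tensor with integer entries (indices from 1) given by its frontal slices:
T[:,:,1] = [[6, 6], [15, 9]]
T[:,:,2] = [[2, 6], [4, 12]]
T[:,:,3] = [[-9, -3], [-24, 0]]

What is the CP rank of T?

Lower bound: the mode-3 unfolding of T (rows indexed by k, columns by (i,j) = (1,1), (1,2), (2,1), (2,2)) is [[6, 6, 15, 9], [2, 6, 4, 12], [-9, -3, -24, 0]].
There the 2×2 minor on rows k ∈ {1, 2}, columns (i,j) ∈ {(1,1), (1,2)} is det [[6, 6], [2, 6]] = 24 ≠ 0, so this unfolding has rank ≥ 2; CP rank is at least every unfolding rank, so rank(T) ≥ 2. (Unfolding ranks only ever bound the CP rank from below — rank(T) can be strictly larger than all of them — so the matching upper bound has to come from an explicit 2-term decomposition.)
Upper bound — finding two terms. Write S_k = T[:,:,k] for the frontal slices: S₁ = [[6, 6], [15, 9]], S₂ = [[2, 6], [4, 12]], S₃ = [[-9, -3], [-24, 0]].
If T = a₁ ⊗ b₁ ⊗ c₁ + a₂ ⊗ b₂ ⊗ c₂ then each S_k = c₁[k]·a₁b₁ᵀ + c₂[k]·a₂b₂ᵀ. S₁ and S₂ are linearly independent, so a₁b₁ᵀ and a₂b₂ᵀ must span the same plane of matrices: they are the rank-1 matrices of the form x·S₁ + y·S₂.
det(x·S₁ + y·S₂) is −36·x² − 24·xy = (-12)·(3·x + 2·y)(x), vanishing at (x:y) = (2:-3) and (0:1).
M₁ = 2·S₁ − 3·S₂ = [[6, -6], [18, -18]] = 6·(1, 3)(1, -1)ᵀ and M₂ = S₂ = [[2, 6], [4, 12]] = 2·(1, 2)(1, 3)ᵀ, so take a₁ = (1, 3), b₁ = (1, -1), a₂ = (1, 2), b₂ = (1, 3).
Each slice is an integer combination of E₁ = a₁b₁ᵀ and E₂ = a₂b₂ᵀ: S₁ = 3·E₁ + 3·E₂, S₂ = 2·E₂, S₃ = −6·E₁ − 3·E₂; reading off coefficients, c₁ = (3, 0, -6) and c₂ = (3, 2, -3).
Hence T = (1, 3) ⊗ (1, -1) ⊗ (3, 0, -6) + (1, 2) ⊗ (1, 3) ⊗ (3, 2, -3), so rank(T) ≤ 2.
These bounds meet, so rank(T) = 2.

2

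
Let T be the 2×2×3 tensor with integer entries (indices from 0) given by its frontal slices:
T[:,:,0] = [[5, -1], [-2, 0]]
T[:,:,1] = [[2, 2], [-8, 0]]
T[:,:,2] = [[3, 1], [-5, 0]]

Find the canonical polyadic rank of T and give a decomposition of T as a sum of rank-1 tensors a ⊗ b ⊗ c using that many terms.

Lower bound: the mode-3 unfolding of T (rows indexed by k, columns by (i,j) = (0,0), (0,1), (1,0), (1,1)) is [[5, -1, -2, 0], [2, 2, -8, 0], [3, 1, -5, 0]].
There the 3×3 minor on rows k ∈ {0, 1, 2}, columns (i,j) ∈ {(0,0), (0,1), (1,0)} is det [[5, -1, -2], [2, 2, -8], [3, 1, -5]] = 12 ≠ 0, so this unfolding has rank ≥ 3; CP rank is at least every unfolding rank, so rank(T) ≥ 3. (Unfolding ranks only ever bound the CP rank from below — rank(T) can be strictly larger than all of them — so the matching upper bound has to come from an explicit 3-term decomposition.)
Upper bound: T is a sum of 3 rank-1 terms, T = [1, -2] ⊗ [1, 0] ⊗ [0, 4, 2] + [1, 0] ⊗ [1, -1] ⊗ [1, -2, -1] + [2, -1] ⊗ [1, 0] ⊗ [2, 0, 1] (written with every a and b primitive with positive leading entry and the scale carried by c; CP decompositions are not unique, and this one is verified by expanding entrywise), so rank(T) ≤ 3.
These bounds meet, so rank(T) = 3.
Check entry T[1,1,0] = 0: (-2)·(0)·(0) + (0)·(-1)·(1) + (-1)·(0)·(2) = 0.

rank(T) = 3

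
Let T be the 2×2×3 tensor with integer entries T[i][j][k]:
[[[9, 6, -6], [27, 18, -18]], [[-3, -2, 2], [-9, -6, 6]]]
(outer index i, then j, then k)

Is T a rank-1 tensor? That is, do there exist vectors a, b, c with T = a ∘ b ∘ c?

Yes

The mode-1 fibre T[:,0,0] = [9, -3] gives a = (3, -1) (primitive direction); the mode-2 fibre T[0,:,0] = [9, 27] gives b = (1, 3); then c[k] = T[0,0,k] / (a[0]·b[0]) = [9, 6, -6] / 3 = (3, 2, -2).
Expanding (3, -1) ∘ (1, 3) ∘ (3, 2, -2) reproduces all 12 entries of T, so T = (3, -1) ∘ (1, 3) ∘ (3, 2, -2) and rank(T) ≤ 1.
Equivalently every frontal slice T[:,:,k] is c[k] times the rank-1 matrix (3, -1) ∘ (1, 3). So T has rank 1 (it is nonzero).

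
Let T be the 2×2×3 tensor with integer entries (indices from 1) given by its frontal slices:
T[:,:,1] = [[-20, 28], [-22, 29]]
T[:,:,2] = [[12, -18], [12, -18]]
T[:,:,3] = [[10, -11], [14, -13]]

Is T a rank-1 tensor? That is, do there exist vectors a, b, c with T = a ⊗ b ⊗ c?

The mode-2 unfolding of T (rows indexed by j, columns by (i,k) = (1,1), (1,2), (1,3), (2,1), (2,2), (2,3)) is [[-20, 12, 10, -22, 12, 14], [28, -18, -11, 29, -18, -13]].
There the 2×2 minor on rows j ∈ {1, 2}, columns (i,k) ∈ {(1,1), (1,2)} is det [[-20, 12], [28, -18]] = 24 ≠ 0, so this unfolding has rank ≥ 2; CP rank is at least every unfolding rank, so rank(T) ≥ 2.
In particular rank(T) ≥ 2 > 1, so T is not rank-1.

No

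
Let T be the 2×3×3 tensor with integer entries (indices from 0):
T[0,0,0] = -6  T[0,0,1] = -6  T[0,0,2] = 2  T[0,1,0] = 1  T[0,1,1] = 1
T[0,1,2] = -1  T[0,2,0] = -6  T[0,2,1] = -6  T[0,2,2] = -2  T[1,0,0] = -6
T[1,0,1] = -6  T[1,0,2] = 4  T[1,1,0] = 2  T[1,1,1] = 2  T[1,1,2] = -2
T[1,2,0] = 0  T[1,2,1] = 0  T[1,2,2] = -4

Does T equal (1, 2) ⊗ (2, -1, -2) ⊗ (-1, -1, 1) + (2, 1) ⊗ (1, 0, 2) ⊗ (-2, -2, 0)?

Yes

Reconstruct entrywise from the claimed factors. For example, T[1,2,1] = 0 and Σₗ aₗ[1]bₗ[2]cₗ[1] = (2)·(-2)·(-1) + (1)·(2)·(-2) = 0; checking all 18 entries, every one matches. The claim holds.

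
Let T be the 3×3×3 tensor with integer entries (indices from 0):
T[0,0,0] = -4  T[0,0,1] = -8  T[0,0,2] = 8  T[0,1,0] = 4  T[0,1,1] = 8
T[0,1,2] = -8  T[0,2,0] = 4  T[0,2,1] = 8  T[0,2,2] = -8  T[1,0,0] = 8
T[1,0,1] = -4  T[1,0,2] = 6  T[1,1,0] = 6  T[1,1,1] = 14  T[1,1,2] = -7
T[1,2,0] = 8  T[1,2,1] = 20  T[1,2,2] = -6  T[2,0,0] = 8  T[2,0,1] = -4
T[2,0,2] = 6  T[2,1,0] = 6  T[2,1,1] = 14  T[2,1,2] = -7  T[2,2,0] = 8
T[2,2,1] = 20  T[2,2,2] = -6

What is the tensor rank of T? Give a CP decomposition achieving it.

rank(T) = 3

Lower bound: the mode-3 unfolding of T (rows indexed by k, columns by (i,j) = (0,0), (0,1), (0,2), (1,0), (1,1), (1,2), (2,0), (2,1), (2,2)) is [[-4, 4, 4, 8, 6, 8, 8, 6, 8], [-8, 8, 8, -4, 14, 20, -4, 14, 20], [8, -8, -8, 6, -7, -6, 6, -7, -6]].
There the 3×3 minor on rows k ∈ {0, 1, 2}, columns (i,j) ∈ {(0,0), (1,0), (1,1)} is det [[-4, 8, 6], [-8, -4, 14], [8, 6, -7]] = 576 ≠ 0, so this unfolding has rank ≥ 3; CP rank is at least every unfolding rank, so rank(T) ≥ 3. (This is only a lower bound: in general the CP rank may exceed every unfolding rank, so we still need to exhibit 3 rank-1 terms summing to T.)
Upper bound: T is a sum of 3 rank-1 terms, T = [0, 1, 1] ⊗ [2, -1, -2] ⊗ [2, -2, -1] + [0, 1, 1] ⊗ [2, 1, 2] ⊗ [4, 4, 0] + [1, 1, 1] ⊗ [1, -1, -1] ⊗ [-4, -8, 8] (written with every a and b primitive with positive leading entry and the scale carried by c; CP decompositions are not unique, and this one is verified by expanding entrywise), so rank(T) ≤ 3.
These bounds meet, so rank(T) = 3.
Check entry T[0,1,0] = 4: (0)·(-1)·(2) + (0)·(1)·(4) + (1)·(-1)·(-4) = 4.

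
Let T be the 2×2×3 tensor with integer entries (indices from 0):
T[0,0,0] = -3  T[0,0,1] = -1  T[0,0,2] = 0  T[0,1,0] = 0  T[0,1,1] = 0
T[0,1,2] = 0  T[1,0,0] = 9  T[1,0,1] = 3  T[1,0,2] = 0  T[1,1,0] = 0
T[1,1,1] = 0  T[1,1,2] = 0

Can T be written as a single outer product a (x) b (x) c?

Yes

If T = a (x) b (x) c then every fibre of T is a multiple of the corresponding factor, so read the factors off the fibres through the nonzero entry T[0,0,0] = -3.
The mode-1 fibre T[:,0,0] = [-3, 9] gives a = [1, -3] (primitive direction); the mode-2 fibre T[0,:,0] = [-3, 0] gives b = [1, 0]; then c[k] = T[0,0,k] / (a[0]·b[0]) = [-3, -1, 0] / 1 = [-3, -1, 0].
Expanding [1, -3] (x) [1, 0] (x) [-3, -1, 0] reproduces all 12 entries of T, so T = [1, -3] (x) [1, 0] (x) [-3, -1, 0] and rank(T) ≤ 1.
Equivalently every frontal slice T[:,:,k] is c[k] times the rank-1 matrix [1, -3] (x) [1, 0]. So T has rank 1 (it is nonzero).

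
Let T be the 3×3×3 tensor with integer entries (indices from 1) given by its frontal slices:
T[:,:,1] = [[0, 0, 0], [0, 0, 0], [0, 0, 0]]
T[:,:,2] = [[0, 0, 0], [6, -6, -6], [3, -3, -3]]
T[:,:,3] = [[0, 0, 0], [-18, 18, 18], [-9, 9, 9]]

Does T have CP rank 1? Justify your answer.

Yes

The mode-1 fibre T[:,1,2] = [0, 6, 3] gives a = [0, 2, 1] (primitive direction); the mode-2 fibre T[2,:,2] = [6, -6, -6] gives b = [1, -1, -1]; then c[k] = T[2,1,k] / (a[2]·b[1]) = [0, 6, -18] / 2 = [0, 3, -9].
Expanding [0, 2, 1] ⊗ [1, -1, -1] ⊗ [0, 3, -9] reproduces all 27 entries of T, so T = [0, 2, 1] ⊗ [1, -1, -1] ⊗ [0, 3, -9] and rank(T) ≤ 1.
Equivalently every frontal slice T[:,:,k] is c[k] times the rank-1 matrix [0, 2, 1] ⊗ [1, -1, -1]. So T has rank 1 (it is nonzero).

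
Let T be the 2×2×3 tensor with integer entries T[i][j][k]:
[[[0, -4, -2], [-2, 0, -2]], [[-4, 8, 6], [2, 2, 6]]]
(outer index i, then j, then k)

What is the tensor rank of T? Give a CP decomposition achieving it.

rank(T) = 3

Lower bound: the mode-3 unfolding of T (rows indexed by k, columns by (i,j) = (0,0), (0,1), (1,0), (1,1)) is [[0, -2, -4, 2], [-4, 0, 8, 2], [-2, -2, 6, 6]].
There the 3×3 minor on rows k ∈ {0, 1, 2}, columns (i,j) ∈ {(0,0), (0,1), (1,0)} is det [[0, -2, -4], [-4, 0, 8], [-2, -2, 6]] = -48 ≠ 0, so this unfolding has rank ≥ 3; CP rank is at least every unfolding rank, so rank(T) ≥ 3. (Flattening ranks never certify an upper bound on CP rank; for that we must actually write T with 3 rank-1 terms.)
Upper bound: T is a sum of 3 rank-1 terms, T = [0, 1] ⊗ [2, 1] ⊗ [-2, 2, 2] + [1, -2] ⊗ [0, 1] ⊗ [-2, 0, -2] + [1, -1] ⊗ [1, 0] ⊗ [0, -4, -2] (written with every a and b primitive with positive leading entry and the scale carried by c; CP decompositions are not unique, and this one is verified by expanding entrywise), so rank(T) ≤ 3.
These bounds meet, so rank(T) = 3.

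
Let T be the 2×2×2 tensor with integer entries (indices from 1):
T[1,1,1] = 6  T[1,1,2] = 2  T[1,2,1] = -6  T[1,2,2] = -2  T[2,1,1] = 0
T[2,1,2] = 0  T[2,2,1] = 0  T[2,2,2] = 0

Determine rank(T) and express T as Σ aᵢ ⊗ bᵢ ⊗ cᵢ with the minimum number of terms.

Lower bound: T ≠ 0 (e.g. T[1,1,1] = 6), so rank(T) ≥ 1.
Upper bound: if T = a ⊗ b ⊗ c then every fibre of T is a multiple of the corresponding factor, so read the factors off the fibres through the nonzero entry T[1,1,1] = 6.
The mode-1 fibre T[:,1,1] = [6, 0] gives a = [1, 0] (primitive direction); the mode-2 fibre T[1,:,1] = [6, -6] gives b = [1, -1]; then c[k] = T[1,1,k] / (a[1]·b[1]) = [6, 2] / 1 = [6, 2].
Expanding [1, 0] ⊗ [1, -1] ⊗ [6, 2] reproduces all 8 entries of T, so T = [1, 0] ⊗ [1, -1] ⊗ [6, 2] and rank(T) ≤ 1.
These bounds meet, so rank(T) = 1.

rank(T) = 1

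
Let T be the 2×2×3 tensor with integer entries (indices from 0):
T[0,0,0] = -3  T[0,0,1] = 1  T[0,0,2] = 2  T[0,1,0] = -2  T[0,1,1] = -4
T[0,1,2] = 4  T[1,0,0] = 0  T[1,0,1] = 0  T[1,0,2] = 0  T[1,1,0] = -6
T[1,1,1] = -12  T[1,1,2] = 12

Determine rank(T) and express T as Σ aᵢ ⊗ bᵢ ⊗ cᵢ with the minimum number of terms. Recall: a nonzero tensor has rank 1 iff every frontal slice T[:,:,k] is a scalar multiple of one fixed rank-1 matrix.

rank(T) = 2

Lower bound: the mode-2 unfolding of T (rows indexed by j, columns by (i,k) = (0,0), (0,1), (0,2), (1,0), (1,1), (1,2)) is [[-3, 1, 2, 0, 0, 0], [-2, -4, 4, -6, -12, 12]].
There the 2×2 minor on rows j ∈ {0, 1}, columns (i,k) ∈ {(0,0), (0,1)} is det [[-3, 1], [-2, -4]] = 14 ≠ 0, so this unfolding has rank ≥ 2; CP rank is at least every unfolding rank, so rank(T) ≥ 2. (Flattening ranks never certify an upper bound on CP rank; for that we must actually write T with 2 rank-1 terms.)
Upper bound — finding two terms. Write S_k = T[:,:,k] for the frontal slices: S₀ = [[-3, -2], [0, -6]], S₁ = [[1, -4], [0, -12]], S₂ = [[2, 4], [0, 12]].
If T = a₁ ⊗ b₁ ⊗ c₁ + a₂ ⊗ b₂ ⊗ c₂ then each S_k = c₁[k]·a₁b₁ᵀ + c₂[k]·a₂b₂ᵀ. S₀ and S₁ are linearly independent, so a₁b₁ᵀ and a₂b₂ᵀ must span the same plane of matrices: they are the rank-1 matrices of the form x·S₀ + y·S₁.
det(x·S₀ + y·S₁) is 18·x² + 30·xy − 12·y² = 6·(x + 2·y)(3·x − y), vanishing at (x:y) = (2:-1) and (1:3).
M₁ = 2·S₀ − S₁ = [[-7, 0], [0, 0]] = (-7)·[1, 0][1, 0]ᵀ and M₂ = S₀ + 3·S₁ = [[0, -14], [0, -42]] = (-14)·[1, 3][0, 1]ᵀ, so take a₁ = [1, 0], b₁ = [1, 0], a₂ = [1, 3], b₂ = [0, 1].
Each slice is an integer combination of E₁ = a₁b₁ᵀ and E₂ = a₂b₂ᵀ: S₀ = −3·E₁ − 2·E₂, S₁ = E₁ − 4·E₂, S₂ = 2·E₁ + 4·E₂; reading off coefficients, c₁ = [-3, 1, 2] and c₂ = [-2, -4, 4].
Hence T = [1, 0] ⊗ [1, 0] ⊗ [-3, 1, 2] + [1, 3] ⊗ [0, 1] ⊗ [-2, -4, 4], so rank(T) ≤ 2.
These bounds meet, so rank(T) = 2.
Check entry T[1,0,0] = 0: (0)·(1)·(-3) + (3)·(0)·(-2) = 0.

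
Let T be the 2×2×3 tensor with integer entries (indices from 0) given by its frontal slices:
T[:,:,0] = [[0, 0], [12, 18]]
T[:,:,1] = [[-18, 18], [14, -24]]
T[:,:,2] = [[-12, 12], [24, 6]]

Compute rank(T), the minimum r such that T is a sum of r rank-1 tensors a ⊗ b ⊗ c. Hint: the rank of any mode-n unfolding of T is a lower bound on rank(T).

Lower bound: the mode-1 unfolding of T (rows indexed by i, columns by (j,k) = (0,0), (0,1), (0,2), (1,0), (1,1), (1,2)) is [[0, -18, -12, 0, 18, 12], [12, 14, 24, 18, -24, 6]].
There the 2×2 minor on rows i ∈ {0, 1}, columns (j,k) ∈ {(0,0), (0,1)} is det [[0, -18], [12, 14]] = 216 ≠ 0, so this unfolding has rank ≥ 2; CP rank is at least every unfolding rank, so rank(T) ≥ 2. (Unfolding ranks only ever bound the CP rank from below — rank(T) can be strictly larger than all of them — so the matching upper bound has to come from an explicit 2-term decomposition.)
Upper bound — finding two terms. Write S_k = T[:,:,k] for the frontal slices: S₀ = [[0, 0], [12, 18]], S₁ = [[-18, 18], [14, -24]], S₂ = [[-12, 12], [24, 6]].
If T = a₁ ⊗ b₁ ⊗ c₁ + a₂ ⊗ b₂ ⊗ c₂ then each S_k = c₁[k]·a₁b₁ᵀ + c₂[k]·a₂b₂ᵀ. S₀ and S₁ are linearly independent, so a₁b₁ᵀ and a₂b₂ᵀ must span the same plane of matrices: they are the rank-1 matrices of the form x·S₀ + y·S₁.
det(x·S₀ + y·S₁) is −540·xy + 180·y² = (-180)·(3·x − y)(y), vanishing at (x:y) = (1:3) and (1:0).
M₁ = S₀ + 3·S₁ = [[-54, 54], [54, -54]] = (-54)·(1, -1)(1, -1)ᵀ and M₂ = S₀ = [[0, 0], [12, 18]] = 6·(0, 1)(2, 3)ᵀ, so take a₁ = (1, -1), b₁ = (1, -1), a₂ = (0, 1), b₂ = (2, 3).
Each slice is an integer combination of E₁ = a₁b₁ᵀ and E₂ = a₂b₂ᵀ: S₀ = 6·E₂, S₁ = −18·E₁ − 2·E₂, S₂ = −12·E₁ + 6·E₂; reading off coefficients, c₁ = (0, -18, -12) and c₂ = (6, -2, 6).
Hence T = (1, -1) ⊗ (1, -1) ⊗ (0, -18, -12) + (0, 1) ⊗ (2, 3) ⊗ (6, -2, 6), so rank(T) ≤ 2.
These bounds meet, so rank(T) = 2.

2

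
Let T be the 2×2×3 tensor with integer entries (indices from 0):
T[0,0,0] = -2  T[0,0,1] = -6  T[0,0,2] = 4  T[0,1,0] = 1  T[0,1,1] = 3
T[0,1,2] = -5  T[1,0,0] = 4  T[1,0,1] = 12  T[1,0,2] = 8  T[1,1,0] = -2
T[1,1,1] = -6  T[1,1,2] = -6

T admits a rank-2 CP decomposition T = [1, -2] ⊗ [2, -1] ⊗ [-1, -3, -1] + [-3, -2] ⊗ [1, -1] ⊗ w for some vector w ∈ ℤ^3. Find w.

Subtract the known terms from T to get the rank-1 residual R = [-3, -2] ⊗ [1, -1] ⊗ w, so R[i,j,k] = a[i]·b[j]·w[k]. Pick indices with nonzero a[0]·b[0] = (-3)·(1) = -3. Only the fibre through (0,0,·) is needed: R[0,0,:] = T[0,0,:] − Σₗ aₗ[0]bₗ[0]cₗ = [-2, -6, 4] − (1)·(2)·[-1, -3, -1] = [0, 0, 6]. Then w[k] = R[0,0,k] / -3 for each k, giving w = [0, 0, 6] / -3 = [0, 0, -2].

w = [0, 0, -2]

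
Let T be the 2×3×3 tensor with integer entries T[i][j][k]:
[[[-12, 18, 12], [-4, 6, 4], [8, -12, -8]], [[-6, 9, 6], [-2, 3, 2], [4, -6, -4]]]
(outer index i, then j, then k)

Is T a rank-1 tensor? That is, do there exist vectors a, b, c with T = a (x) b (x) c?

If T = a (x) b (x) c then every fibre of T is a multiple of the corresponding factor, so read the factors off the fibres through the nonzero entry T[0,0,0] = -12.
The mode-1 fibre T[:,0,0] = [-12, -6] gives a = [2, 1] (primitive direction); the mode-2 fibre T[0,:,0] = [-12, -4, 8] gives b = [3, 1, -2]; then c[k] = T[0,0,k] / (a[0]·b[0]) = [-12, 18, 12] / 6 = [-2, 3, 2].
Expanding [2, 1] (x) [3, 1, -2] (x) [-2, 3, 2] reproduces all 18 entries of T, so T = [2, 1] (x) [3, 1, -2] (x) [-2, 3, 2] and rank(T) ≤ 1.
Equivalently every frontal slice T[:,:,k] is c[k] times the rank-1 matrix [2, 1] (x) [3, 1, -2]. So T has rank 1 (it is nonzero).

Yes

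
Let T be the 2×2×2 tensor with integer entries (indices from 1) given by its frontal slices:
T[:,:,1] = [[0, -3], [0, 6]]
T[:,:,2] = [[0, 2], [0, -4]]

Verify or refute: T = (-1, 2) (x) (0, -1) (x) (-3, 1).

Reconstruct entry (1,2,2) from the claimed factors: Σₗ aₗ[1]bₗ[2]cₗ[2] = (-1)·(-1)·(1) = 1, but T[1,2,2] = 2. The claim is false.

No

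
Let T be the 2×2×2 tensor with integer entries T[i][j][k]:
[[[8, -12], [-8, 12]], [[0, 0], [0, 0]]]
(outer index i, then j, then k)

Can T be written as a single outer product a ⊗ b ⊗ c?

If T = a ⊗ b ⊗ c then every fibre of T is a multiple of the corresponding factor, so read the factors off the fibres through the nonzero entry T[0,0,0] = 8.
The mode-1 fibre T[:,0,0] = [8, 0] gives a = [1, 0] (primitive direction); the mode-2 fibre T[0,:,0] = [8, -8] gives b = [1, -1]; then c[k] = T[0,0,k] / (a[0]·b[0]) = [8, -12] / 1 = [8, -12].
Expanding [1, 0] ⊗ [1, -1] ⊗ [8, -12] reproduces all 8 entries of T, so T = [1, 0] ⊗ [1, -1] ⊗ [8, -12] and rank(T) ≤ 1.
Equivalently every frontal slice T[:,:,k] is c[k] times the rank-1 matrix [1, 0] ⊗ [1, -1]. So T has rank 1 (it is nonzero).

Yes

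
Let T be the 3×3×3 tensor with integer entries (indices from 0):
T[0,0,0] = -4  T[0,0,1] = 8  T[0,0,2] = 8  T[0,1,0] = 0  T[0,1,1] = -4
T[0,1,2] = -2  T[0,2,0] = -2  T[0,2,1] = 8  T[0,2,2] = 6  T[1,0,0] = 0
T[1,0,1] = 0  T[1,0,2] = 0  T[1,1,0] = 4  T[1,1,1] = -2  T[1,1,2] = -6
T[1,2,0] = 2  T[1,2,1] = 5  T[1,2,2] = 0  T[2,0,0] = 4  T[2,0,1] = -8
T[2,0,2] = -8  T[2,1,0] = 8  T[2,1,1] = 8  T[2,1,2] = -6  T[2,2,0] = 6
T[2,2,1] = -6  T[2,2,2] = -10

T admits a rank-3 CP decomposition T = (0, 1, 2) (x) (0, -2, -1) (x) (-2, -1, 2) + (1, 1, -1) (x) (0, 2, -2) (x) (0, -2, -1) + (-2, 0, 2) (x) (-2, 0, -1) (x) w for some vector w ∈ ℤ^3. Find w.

w = (-1, 2, 2)

Subtract the known terms from T to get the rank-1 residual R = (-2, 0, 2) (x) (-2, 0, -1) (x) w, so R[i,j,k] = a[i]·b[j]·w[k]. Pick indices with nonzero a[0]·b[0] = (-2)·(-2) = 4. Only the fibre through (0,0,·) is needed: R[0,0,:] = T[0,0,:] − Σₗ aₗ[0]bₗ[0]cₗ = [-4, 8, 8] − (0)·(0)·(-2, -1, 2) − (1)·(0)·(0, -2, -1) = [-4, 8, 8]. Then w[k] = R[0,0,k] / 4 for each k, giving w = [-4, 8, 8] / 4 = (-1, 2, 2).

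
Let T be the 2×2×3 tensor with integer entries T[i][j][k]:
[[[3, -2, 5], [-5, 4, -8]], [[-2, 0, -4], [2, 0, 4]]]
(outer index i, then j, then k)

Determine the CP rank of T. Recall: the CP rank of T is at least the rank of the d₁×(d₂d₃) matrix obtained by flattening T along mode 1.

2

Lower bound: the mode-3 unfolding of T (rows indexed by k, columns by (i,j) = (0,0), (0,1), (1,0), (1,1)) is [[3, -5, -2, 2], [-2, 4, 0, 0], [5, -8, -4, 4]].
There the 2×2 minor on rows k ∈ {0, 1}, columns (i,j) ∈ {(0,0), (0,1)} is det [[3, -5], [-2, 4]] = 2 ≠ 0, so this unfolding has rank ≥ 2; CP rank is at least every unfolding rank, so rank(T) ≥ 2. (Unfolding ranks only ever bound the CP rank from below — rank(T) can be strictly larger than all of them — so the matching upper bound has to come from an explicit 2-term decomposition.)
Upper bound — finding two terms. Write S_k = T[:,:,k] for the frontal slices: S₀ = [[3, -5], [-2, 2]], S₁ = [[-2, 4], [0, 0]], S₂ = [[5, -8], [-4, 4]].
If T = a₁ ⊗ b₁ ⊗ c₁ + a₂ ⊗ b₂ ⊗ c₂ then each S_k = c₁[k]·a₁b₁ᵀ + c₂[k]·a₂b₂ᵀ. S₀ and S₁ are linearly independent, so a₁b₁ᵀ and a₂b₂ᵀ must span the same plane of matrices: they are the rank-1 matrices of the form x·S₀ + y·S₁.
det(x·S₀ + y·S₁) is −4·x² + 4·xy = (-4)·(x − y)(x), vanishing at (x:y) = (1:1) and (0:1).
M₁ = S₀ + S₁ = [[1, -1], [-2, 2]] = (1, -2)(1, -1)ᵀ and M₂ = S₁ = [[-2, 4], [0, 0]] = (-2)·(1, 0)(1, -2)ᵀ, so take a₁ = (1, -2), b₁ = (1, -1), a₂ = (1, 0), b₂ = (1, -2).
Each slice is an integer combination of E₁ = a₁b₁ᵀ and E₂ = a₂b₂ᵀ: S₀ = E₁ + 2·E₂, S₁ = −2·E₂, S₂ = 2·E₁ + 3·E₂; reading off coefficients, c₁ = (1, 0, 2) and c₂ = (2, -2, 3).
Hence T = (1, -2) ⊗ (1, -1) ⊗ (1, 0, 2) + (1, 0) ⊗ (1, -2) ⊗ (2, -2, 3), so rank(T) ≤ 2.
These bounds meet, so rank(T) = 2.
Check entry T[1,0,1] = 0: (-2)·(1)·(0) + (0)·(1)·(-2) = 0.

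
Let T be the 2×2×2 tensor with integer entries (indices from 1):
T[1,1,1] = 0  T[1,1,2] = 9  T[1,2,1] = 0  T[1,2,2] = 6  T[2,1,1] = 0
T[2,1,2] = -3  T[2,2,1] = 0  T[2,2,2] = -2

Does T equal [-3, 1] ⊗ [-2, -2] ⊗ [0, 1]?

Reconstruct entry (1,1,2) from the claimed factors: Σₗ aₗ[1]bₗ[1]cₗ[2] = (-3)·(-2)·(1) = 6, but T[1,1,2] = 9. The claim is false.

No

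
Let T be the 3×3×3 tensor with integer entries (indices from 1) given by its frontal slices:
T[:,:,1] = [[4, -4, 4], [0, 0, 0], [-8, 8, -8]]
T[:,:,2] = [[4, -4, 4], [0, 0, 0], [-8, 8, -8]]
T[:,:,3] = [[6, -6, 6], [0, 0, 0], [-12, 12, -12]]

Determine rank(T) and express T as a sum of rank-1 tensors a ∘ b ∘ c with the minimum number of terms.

Lower bound: T ≠ 0 (e.g. T[1,1,1] = 4), so rank(T) ≥ 1.
Upper bound: if T = a ∘ b ∘ c then every fibre of T is a multiple of the corresponding factor, so read the factors off the fibres through the nonzero entry T[1,1,1] = 4.
The mode-1 fibre T[:,1,1] = [4, 0, -8] gives a = [1, 0, -2] (primitive direction); the mode-2 fibre T[1,:,1] = [4, -4, 4] gives b = [1, -1, 1]; then c[k] = T[1,1,k] / (a[1]·b[1]) = [4, 4, 6] / 1 = [4, 4, 6].
Expanding [1, 0, -2] ∘ [1, -1, 1] ∘ [4, 4, 6] reproduces all 27 entries of T, so T = [1, 0, -2] ∘ [1, -1, 1] ∘ [4, 4, 6] and rank(T) ≤ 1.
These bounds meet, so rank(T) = 1.

rank(T) = 1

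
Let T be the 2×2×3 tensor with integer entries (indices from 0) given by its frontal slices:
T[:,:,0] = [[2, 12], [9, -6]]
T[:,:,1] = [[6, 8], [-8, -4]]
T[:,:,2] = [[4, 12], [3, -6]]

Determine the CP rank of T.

2

Lower bound: the mode-3 unfolding of T (rows indexed by k, columns by (i,j) = (0,0), (0,1), (1,0), (1,1)) is [[2, 12, 9, -6], [6, 8, -8, -4], [4, 12, 3, -6]].
There the 2×2 minor on rows k ∈ {0, 1}, columns (i,j) ∈ {(0,0), (0,1)} is det [[2, 12], [6, 8]] = -56 ≠ 0, so this unfolding has rank ≥ 2; CP rank is at least every unfolding rank, so rank(T) ≥ 2. (Unfolding ranks only ever bound the CP rank from below — rank(T) can be strictly larger than all of them — so the matching upper bound has to come from an explicit 2-term decomposition.)
Upper bound — finding two terms. Write S_k = T[:,:,k] for the frontal slices: S₀ = [[2, 12], [9, -6]], S₁ = [[6, 8], [-8, -4]], S₂ = [[4, 12], [3, -6]].
If T = a₁ ⊗ b₁ ⊗ c₁ + a₂ ⊗ b₂ ⊗ c₂ then each S_k = c₁[k]·a₁b₁ᵀ + c₂[k]·a₂b₂ᵀ. S₀ and S₁ are linearly independent, so a₁b₁ᵀ and a₂b₂ᵀ must span the same plane of matrices: they are the rank-1 matrices of the form x·S₀ + y·S₁.
det(x·S₀ + y·S₁) is −120·x² − 20·xy + 40·y² = (-20)·(3·x + 2·y)(2·x − y), vanishing at (x:y) = (2:-3) and (1:2).
M₁ = 2·S₀ − 3·S₁ = [[-14, 0], [42, 0]] = (-14)·(1, -3)(1, 0)ᵀ and M₂ = S₀ + 2·S₁ = [[14, 28], [-7, -14]] = 7·(2, -1)(1, 2)ᵀ, so take a₁ = (1, -3), b₁ = (1, 0), a₂ = (2, -1), b₂ = (1, 2).
Each slice is an integer combination of E₁ = a₁b₁ᵀ and E₂ = a₂b₂ᵀ: S₀ = −4·E₁ + 3·E₂, S₁ = 2·E₁ + 2·E₂, S₂ = −2·E₁ + 3·E₂; reading off coefficients, c₁ = (-4, 2, -2) and c₂ = (3, 2, 3).
Hence T = (1, -3) ⊗ (1, 0) ⊗ (-4, 2, -2) + (2, -1) ⊗ (1, 2) ⊗ (3, 2, 3), so rank(T) ≤ 2.
These bounds meet, so rank(T) = 2.
Check entry T[0,0,0] = 2: (1)·(1)·(-4) + (2)·(1)·(3) = 2.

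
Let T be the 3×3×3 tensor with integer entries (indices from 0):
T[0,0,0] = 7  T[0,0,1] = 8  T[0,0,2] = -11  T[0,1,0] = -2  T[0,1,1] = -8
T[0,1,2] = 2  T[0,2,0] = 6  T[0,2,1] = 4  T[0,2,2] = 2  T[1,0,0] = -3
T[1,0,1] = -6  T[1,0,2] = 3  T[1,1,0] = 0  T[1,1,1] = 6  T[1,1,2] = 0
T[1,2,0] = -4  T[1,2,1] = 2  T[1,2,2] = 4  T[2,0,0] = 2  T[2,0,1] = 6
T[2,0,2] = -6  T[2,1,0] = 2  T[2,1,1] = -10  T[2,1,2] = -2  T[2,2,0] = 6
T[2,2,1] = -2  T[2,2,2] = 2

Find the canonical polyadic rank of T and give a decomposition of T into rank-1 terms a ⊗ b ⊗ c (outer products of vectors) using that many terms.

rank(T) = 3

Lower bound: the mode-3 unfolding of T (rows indexed by k, columns by (i,j) = (0,0), (0,1), (0,2), (1,0), (1,1), (1,2), (2,0), (2,1), (2,2)) is [[7, -2, 6, -3, 0, -4, 2, 2, 6], [8, -8, 4, -6, 6, 2, 6, -10, -2], [-11, 2, 2, 3, 0, 4, -6, -2, 2]].
There the 3×3 minor on rows k ∈ {0, 1, 2}, columns (i,j) ∈ {(0,0), (0,1), (0,2)} is det [[7, -2, 6], [8, -8, 4], [-11, 2, 2]] = -480 ≠ 0, so this unfolding has rank ≥ 3; CP rank is at least every unfolding rank, so rank(T) ≥ 3. (Unfolding ranks only ever bound the CP rank from below — rank(T) can be strictly larger than all of them — so the matching upper bound has to come from an explicit 3-term decomposition.)
Upper bound: T is a sum of 3 rank-1 terms, T = [1, -1, 2] ⊗ [1, -2, -2] ⊗ [-1, 2, 1] + [1, 0, 1] ⊗ [1, 0, -2] ⊗ [0, -2, -4] + [2, -1, 1] ⊗ [2, -1, 1] ⊗ [2, 2, -2] (one valid choice — decompositions are not unique — normalised so each a, b is primitive with positive first nonzero entry; check it by expanding all entries), so rank(T) ≤ 3.
These bounds meet, so rank(T) = 3.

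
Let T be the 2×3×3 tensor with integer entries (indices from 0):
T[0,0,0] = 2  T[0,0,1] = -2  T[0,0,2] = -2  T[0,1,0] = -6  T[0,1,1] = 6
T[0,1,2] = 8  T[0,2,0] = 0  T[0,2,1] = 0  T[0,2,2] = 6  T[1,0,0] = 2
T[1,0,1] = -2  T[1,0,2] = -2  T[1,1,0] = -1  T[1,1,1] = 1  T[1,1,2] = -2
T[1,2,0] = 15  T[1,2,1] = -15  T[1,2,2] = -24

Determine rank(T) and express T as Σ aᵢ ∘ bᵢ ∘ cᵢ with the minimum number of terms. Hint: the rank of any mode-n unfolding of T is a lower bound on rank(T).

rank(T) = 2

Lower bound: the mode-3 unfolding of T (rows indexed by k, columns by (i,j) = (0,0), (0,1), (0,2), (1,0), (1,1), (1,2)) is [[2, -6, 0, 2, -1, 15], [-2, 6, 0, -2, 1, -15], [-2, 8, 6, -2, -2, -24]].
There the 2×2 minor on rows k ∈ {0, 2}, columns (i,j) ∈ {(0,0), (0,1)} is det [[2, -6], [-2, 8]] = 4 ≠ 0, so this unfolding has rank ≥ 2; CP rank is at least every unfolding rank, so rank(T) ≥ 2. (Flattening ranks never certify an upper bound on CP rank; for that we must actually write T with 2 rank-1 terms.)
Upper bound — finding two terms. Write S_k = T[:,:,k] for the frontal slices: S₀ = [[2, -6, 0], [2, -1, 15]], S₁ = [[-2, 6, 0], [-2, 1, -15]], S₂ = [[-2, 8, 6], [-2, -2, -24]].
If T = a₁ ∘ b₁ ∘ c₁ + a₂ ∘ b₂ ∘ c₂ then each S_k = c₁[k]·a₁b₁ᵀ + c₂[k]·a₂b₂ᵀ. S₀ and S₂ are linearly independent, so a₁b₁ᵀ and a₂b₂ᵀ must span the same plane of matrices: they are the rank-1 matrices of the form x·S₀ + y·S₂.
The 2×2 minor of x·S₀ + y·S₂ on rows {0,1}, columns {0,1} is 10·x² − 30·xy + 20·y² = 10·(x − 2·y)(x − y), vanishing at (x:y) = (2:1) and (1:1).
M₁ = 2·S₀ + S₂ = [[2, -4, 6], [2, -4, 6]] = 2·[1, 1][1, -2, 3]ᵀ and M₂ = S₀ + S₂ = [[0, 2, 6], [0, -3, -9]] = [2, -3][0, 1, 3]ᵀ, so take a₁ = [1, 1], b₁ = [1, -2, 3], a₂ = [2, -3], b₂ = [0, 1, 3].
Each slice is an integer combination of E₁ = a₁b₁ᵀ and E₂ = a₂b₂ᵀ: S₀ = 2·E₁ − E₂, S₁ = −2·E₁ + E₂, S₂ = −2·E₁ + 2·E₂; reading off coefficients, c₁ = [2, -2, -2] and c₂ = [-1, 1, 2].
Hence T = [1, 1] ∘ [1, -2, 3] ∘ [2, -2, -2] + [2, -3] ∘ [0, 1, 3] ∘ [-1, 1, 2], so rank(T) ≤ 2.
These bounds meet, so rank(T) = 2.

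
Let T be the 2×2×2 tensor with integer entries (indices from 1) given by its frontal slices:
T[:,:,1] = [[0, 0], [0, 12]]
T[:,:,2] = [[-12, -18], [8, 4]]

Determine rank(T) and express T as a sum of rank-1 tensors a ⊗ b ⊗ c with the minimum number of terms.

Lower bound: the mode-3 unfolding of T (rows indexed by k, columns by (i,j) = (1,1), (1,2), (2,1), (2,2)) is [[0, 0, 0, 12], [-12, -18, 8, 4]].
There the 2×2 minor on rows k ∈ {1, 2}, columns (i,j) ∈ {(1,1), (2,2)} is det [[0, 12], [-12, 4]] = 144 ≠ 0, so this unfolding has rank ≥ 2; CP rank is at least every unfolding rank, so rank(T) ≥ 2. (This is only a lower bound: in general the CP rank may exceed every unfolding rank, so we still need to exhibit 2 rank-1 terms summing to T.)
Upper bound — finding two terms. Write S_k = T[:,:,k] for the frontal slices: S₁ = [[0, 0], [0, 12]], S₂ = [[-12, -18], [8, 4]].
If T = a₁ ⊗ b₁ ⊗ c₁ + a₂ ⊗ b₂ ⊗ c₂ then each S_k = c₁[k]·a₁b₁ᵀ + c₂[k]·a₂b₂ᵀ. S₁ and S₂ are linearly independent, so a₁b₁ᵀ and a₂b₂ᵀ must span the same plane of matrices: they are the rank-1 matrices of the form x·S₁ + y·S₂.
det(x·S₁ + y·S₂) is −144·xy + 96·y² = (-48)·(3·x − 2·y)(y), vanishing at (x:y) = (2:3) and (1:0).
M₁ = 2·S₁ + 3·S₂ = [[-36, -54], [24, 36]] = (-6)·[3, -2][2, 3]ᵀ and M₂ = S₁ = [[0, 0], [0, 12]] = 12·[0, 1][0, 1]ᵀ, so take a₁ = [3, -2], b₁ = [2, 3], a₂ = [0, 1], b₂ = [0, 1].
Each slice is an integer combination of E₁ = a₁b₁ᵀ and E₂ = a₂b₂ᵀ: S₁ = 12·E₂, S₂ = −2·E₁ − 8·E₂; reading off coefficients, c₁ = [0, -2] and c₂ = [12, -8].
Hence T = [3, -2] ⊗ [2, 3] ⊗ [0, -2] + [0, 1] ⊗ [0, 1] ⊗ [12, -8], so rank(T) ≤ 2.
These bounds meet, so rank(T) = 2.
Check entry T[2,2,2] = 4: (-2)·(3)·(-2) + (1)·(1)·(-8) = 4.

rank(T) = 2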